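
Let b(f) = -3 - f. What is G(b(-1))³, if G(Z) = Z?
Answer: -8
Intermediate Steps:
G(b(-1))³ = (-3 - 1*(-1))³ = (-3 + 1)³ = (-2)³ = -8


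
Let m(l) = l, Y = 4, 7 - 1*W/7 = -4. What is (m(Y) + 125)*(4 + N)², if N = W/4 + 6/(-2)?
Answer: 846369/16 ≈ 52898.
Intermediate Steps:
W = 77 (W = 49 - 7*(-4) = 49 + 28 = 77)
N = 65/4 (N = 77/4 + 6/(-2) = 77*(¼) + 6*(-½) = 77/4 - 3 = 65/4 ≈ 16.250)
(m(Y) + 125)*(4 + N)² = (4 + 125)*(4 + 65/4)² = 129*(81/4)² = 129*(6561/16) = 846369/16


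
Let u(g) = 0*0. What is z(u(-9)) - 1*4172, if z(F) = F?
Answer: -4172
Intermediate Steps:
u(g) = 0
z(u(-9)) - 1*4172 = 0 - 1*4172 = 0 - 4172 = -4172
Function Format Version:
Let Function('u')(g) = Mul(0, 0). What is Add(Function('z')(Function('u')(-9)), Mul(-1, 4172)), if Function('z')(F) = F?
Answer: -4172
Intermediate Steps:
Function('u')(g) = 0
Add(Function('z')(Function('u')(-9)), Mul(-1, 4172)) = Add(0, Mul(-1, 4172)) = Add(0, -4172) = -4172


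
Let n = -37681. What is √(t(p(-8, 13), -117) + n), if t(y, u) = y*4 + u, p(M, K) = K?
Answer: 9*I*√466 ≈ 194.28*I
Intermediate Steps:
t(y, u) = u + 4*y (t(y, u) = 4*y + u = u + 4*y)
√(t(p(-8, 13), -117) + n) = √((-117 + 4*13) - 37681) = √((-117 + 52) - 37681) = √(-65 - 37681) = √(-37746) = 9*I*√466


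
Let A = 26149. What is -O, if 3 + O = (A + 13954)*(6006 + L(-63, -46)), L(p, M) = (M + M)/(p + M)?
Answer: -26257278511/109 ≈ -2.4089e+8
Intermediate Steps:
L(p, M) = 2*M/(M + p) (L(p, M) = (2*M)/(M + p) = 2*M/(M + p))
O = 26257278511/109 (O = -3 + (26149 + 13954)*(6006 + 2*(-46)/(-46 - 63)) = -3 + 40103*(6006 + 2*(-46)/(-109)) = -3 + 40103*(6006 + 2*(-46)*(-1/109)) = -3 + 40103*(6006 + 92/109) = -3 + 40103*(654746/109) = -3 + 26257278838/109 = 26257278511/109 ≈ 2.4089e+8)
-O = -1*26257278511/109 = -26257278511/109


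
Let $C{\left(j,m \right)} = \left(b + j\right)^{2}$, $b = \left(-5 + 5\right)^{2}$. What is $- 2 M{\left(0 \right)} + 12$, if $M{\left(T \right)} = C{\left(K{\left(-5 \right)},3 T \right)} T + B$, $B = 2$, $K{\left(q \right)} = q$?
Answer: $8$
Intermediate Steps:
$b = 0$ ($b = 0^{2} = 0$)
$C{\left(j,m \right)} = j^{2}$ ($C{\left(j,m \right)} = \left(0 + j\right)^{2} = j^{2}$)
$M{\left(T \right)} = 2 + 25 T$ ($M{\left(T \right)} = \left(-5\right)^{2} T + 2 = 25 T + 2 = 2 + 25 T$)
$- 2 M{\left(0 \right)} + 12 = - 2 \left(2 + 25 \cdot 0\right) + 12 = - 2 \left(2 + 0\right) + 12 = \left(-2\right) 2 + 12 = -4 + 12 = 8$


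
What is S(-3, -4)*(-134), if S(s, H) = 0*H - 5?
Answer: 670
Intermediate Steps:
S(s, H) = -5 (S(s, H) = 0 - 5 = -5)
S(-3, -4)*(-134) = -5*(-134) = 670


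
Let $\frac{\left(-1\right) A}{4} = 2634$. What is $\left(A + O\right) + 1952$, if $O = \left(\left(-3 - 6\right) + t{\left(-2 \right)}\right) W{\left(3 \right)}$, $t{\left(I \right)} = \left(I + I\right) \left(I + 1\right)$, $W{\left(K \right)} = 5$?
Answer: $-8609$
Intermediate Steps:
$t{\left(I \right)} = 2 I \left(1 + I\right)$
$A = -10536$ ($A = \left(-4\right) 2634 = -10536$)
$O = -25$ ($O = \left(\left(-3 - 6\right) + 2 \left(-2\right) \left(1 - 2\right)\right) 5 = \left(\left(-3 - 6\right) + 2 \left(-2\right) \left(-1\right)\right) 5 = \left(-9 + 4\right) 5 = \left(-5\right) 5 = -25$)
$\left(A + O\right) + 1952 = \left(-10536 - 25\right) + 1952 = -10561 + 1952 = -8609$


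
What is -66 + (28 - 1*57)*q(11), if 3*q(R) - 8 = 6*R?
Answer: -2344/3 ≈ -781.33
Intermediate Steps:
q(R) = 8/3 + 2*R (q(R) = 8/3 + (6*R)/3 = 8/3 + 2*R)
-66 + (28 - 1*57)*q(11) = -66 + (28 - 1*57)*(8/3 + 2*11) = -66 + (28 - 57)*(8/3 + 22) = -66 - 29*74/3 = -66 - 2146/3 = -2344/3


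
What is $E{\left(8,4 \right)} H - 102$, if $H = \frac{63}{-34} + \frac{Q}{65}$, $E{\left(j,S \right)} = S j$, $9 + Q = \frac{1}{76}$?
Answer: $- \frac{3479258}{20995} \approx -165.72$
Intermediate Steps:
$Q = - \frac{683}{76}$ ($Q = -9 + \frac{1}{76} = - \frac{683}{76} \approx -8.9868$)
$H = - \frac{167221}{83980}$ ($H = \frac{63}{-34} - \frac{683}{76 \cdot 65} = 63 \left(- \frac{1}{34}\right) - \frac{683}{4940} = - \frac{63}{34} - \frac{683}{4940} = - \frac{167221}{83980} \approx -1.9912$)
$E{\left(8,4 \right)} H - 102 = 4 \cdot 8 \left(- \frac{167221}{83980}\right) - 102 = 32 \left(- \frac{167221}{83980}\right) - 102 = - \frac{1337768}{20995} - 102 = - \frac{3479258}{20995}$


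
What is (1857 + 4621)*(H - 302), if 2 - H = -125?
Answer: -1133650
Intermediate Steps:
H = 127 (H = 2 - 1*(-125) = 2 + 125 = 127)
(1857 + 4621)*(H - 302) = (1857 + 4621)*(127 - 302) = 6478*(-175) = -1133650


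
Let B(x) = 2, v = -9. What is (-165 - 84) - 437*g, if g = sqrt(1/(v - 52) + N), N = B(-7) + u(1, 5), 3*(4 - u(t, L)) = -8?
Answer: -249 - 437*sqrt(289689)/183 ≈ -1534.3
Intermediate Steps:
u(t, L) = 20/3 (u(t, L) = 4 - 1/3*(-8) = 4 + 8/3 = 20/3)
N = 26/3 (N = 2 + 20/3 = 26/3 ≈ 8.6667)
g = sqrt(289689)/183 (g = sqrt(1/(-9 - 52) + 26/3) = sqrt(1/(-61) + 26/3) = sqrt(-1/61 + 26/3) = sqrt(1583/183) = sqrt(289689)/183 ≈ 2.9411)
(-165 - 84) - 437*g = (-165 - 84) - 437*sqrt(289689)/183 = -249 - 437*sqrt(289689)/183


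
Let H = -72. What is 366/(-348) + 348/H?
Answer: -512/87 ≈ -5.8851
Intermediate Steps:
366/(-348) + 348/H = 366/(-348) + 348/(-72) = 366*(-1/348) + 348*(-1/72) = -61/58 - 29/6 = -512/87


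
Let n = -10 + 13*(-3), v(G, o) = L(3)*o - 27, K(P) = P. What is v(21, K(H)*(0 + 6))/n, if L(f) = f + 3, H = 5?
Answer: -153/49 ≈ -3.1224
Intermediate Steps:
L(f) = 3 + f
v(G, o) = -27 + 6*o (v(G, o) = (3 + 3)*o - 27 = 6*o - 27 = -27 + 6*o)
n = -49 (n = -10 - 39 = -49)
v(21, K(H)*(0 + 6))/n = (-27 + 6*(5*(0 + 6)))/(-49) = (-27 + 6*(5*6))*(-1/49) = (-27 + 6*30)*(-1/49) = (-27 + 180)*(-1/49) = 153*(-1/49) = -153/49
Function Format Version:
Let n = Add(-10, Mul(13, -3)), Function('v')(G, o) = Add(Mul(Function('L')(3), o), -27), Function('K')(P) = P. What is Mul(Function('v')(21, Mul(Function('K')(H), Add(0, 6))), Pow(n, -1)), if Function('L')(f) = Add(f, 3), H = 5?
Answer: Rational(-153, 49) ≈ -3.1224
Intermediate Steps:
Function('L')(f) = Add(3, f)
Function('v')(G, o) = Add(-27, Mul(6, o)) (Function('v')(G, o) = Add(Mul(Add(3, 3), o), -27) = Add(Mul(6, o), -27) = Add(-27, Mul(6, o)))
n = -49 (n = Add(-10, -39) = -49)
Mul(Function('v')(21, Mul(Function('K')(H), Add(0, 6))), Pow(n, -1)) = Mul(Add(-27, Mul(6, Mul(5, Add(0, 6)))), Pow(-49, -1)) = Mul(Add(-27, Mul(6, Mul(5, 6))), Rational(-1, 49)) = Mul(Add(-27, Mul(6, 30)), Rational(-1, 49)) = Mul(Add(-27, 180), Rational(-1, 49)) = Mul(153, Rational(-1, 49)) = Rational(-153, 49)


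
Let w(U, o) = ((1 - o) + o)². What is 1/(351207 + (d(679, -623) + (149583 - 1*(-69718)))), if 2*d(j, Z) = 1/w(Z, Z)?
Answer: 2/1141017 ≈ 1.7528e-6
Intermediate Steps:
w(U, o) = 1 (w(U, o) = 1² = 1)
d(j, Z) = ½ (d(j, Z) = (½)/1 = (½)*1 = ½)
1/(351207 + (d(679, -623) + (149583 - 1*(-69718)))) = 1/(351207 + (½ + (149583 - 1*(-69718)))) = 1/(351207 + (½ + (149583 + 69718))) = 1/(351207 + (½ + 219301)) = 1/(351207 + 438603/2) = 1/(1141017/2) = 2/1141017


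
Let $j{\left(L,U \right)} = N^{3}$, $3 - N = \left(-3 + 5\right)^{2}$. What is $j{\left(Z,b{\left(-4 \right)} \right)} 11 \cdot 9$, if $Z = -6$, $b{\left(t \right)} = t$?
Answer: $-99$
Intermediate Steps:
$N = -1$ ($N = 3 - \left(-3 + 5\right)^{2} = 3 - 2^{2} = 3 - 4 = -1$)
$j{\left(L,U \right)} = -1$ ($j{\left(L,U \right)} = \left(-1\right)^{3} = -1$)
$j{\left(Z,b{\left(-4 \right)} \right)} 11 \cdot 9 = \left(-1\right) 11 \cdot 9 = \left(-11\right) 9 = -99$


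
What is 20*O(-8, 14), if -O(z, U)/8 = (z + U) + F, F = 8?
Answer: -2240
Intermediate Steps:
O(z, U) = -64 - 8*U - 8*z (O(z, U) = -8*((z + U) + 8) = -8*((U + z) + 8) = -8*(8 + U + z) = -64 - 8*U - 8*z)
20*O(-8, 14) = 20*(-64 - 8*14 - 8*(-8)) = 20*(-64 - 112 + 64) = 20*(-112) = -2240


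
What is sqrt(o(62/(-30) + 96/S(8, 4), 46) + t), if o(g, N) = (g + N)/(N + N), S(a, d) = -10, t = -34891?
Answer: I*sqrt(664457097)/138 ≈ 186.79*I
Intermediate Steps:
o(g, N) = (N + g)/(2*N) (o(g, N) = (N + g)/((2*N)) = (N + g)*(1/(2*N)) = (N + g)/(2*N))
sqrt(o(62/(-30) + 96/S(8, 4), 46) + t) = sqrt((1/2)*(46 + (62/(-30) + 96/(-10)))/46 - 34891) = sqrt((1/2)*(1/46)*(46 + (62*(-1/30) + 96*(-1/10))) - 34891) = sqrt((1/2)*(1/46)*(46 + (-31/15 - 48/5)) - 34891) = sqrt((1/2)*(1/46)*(46 - 35/3) - 34891) = sqrt((1/2)*(1/46)*(103/3) - 34891) = sqrt(103/276 - 34891) = sqrt(-9629813/276) = I*sqrt(664457097)/138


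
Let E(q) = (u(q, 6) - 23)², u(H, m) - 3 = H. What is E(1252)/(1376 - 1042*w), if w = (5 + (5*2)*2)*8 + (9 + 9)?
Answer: -379456/56445 ≈ -6.7226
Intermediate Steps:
u(H, m) = 3 + H
w = 218 (w = (5 + 10*2)*8 + 18 = (5 + 20)*8 + 18 = 25*8 + 18 = 200 + 18 = 218)
E(q) = (-20 + q)² (E(q) = ((3 + q) - 23)² = (-20 + q)²)
E(1252)/(1376 - 1042*w) = (-20 + 1252)²/(1376 - 1042*218) = 1232²/(1376 - 227156) = 1517824/(-225780) = 1517824*(-1/225780) = -379456/56445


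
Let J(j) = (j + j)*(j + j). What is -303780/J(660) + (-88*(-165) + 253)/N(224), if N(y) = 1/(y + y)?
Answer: 192195543097/29040 ≈ 6.6183e+6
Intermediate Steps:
N(y) = 1/(2*y)
J(j) = 4*j² (J(j) = (2*j)*(2*j) = 4*j²)
-303780/J(660) + (-88*(-165) + 253)/N(224) = -303780/(4*660²) + (-88*(-165) + 253)/(((½)/224)) = -303780/(4*435600) + (14520 + 253)/(((½)*(1/224))) = -303780/1742400 + 14773/(1/448) = -303780*1/1742400 + 14773*448 = -5063/29040 + 6618304 = 192195543097/29040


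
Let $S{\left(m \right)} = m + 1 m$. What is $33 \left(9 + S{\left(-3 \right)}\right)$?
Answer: $99$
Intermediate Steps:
$S{\left(m \right)} = 2 m$ ($S{\left(m \right)} = m + m = 2 m$)
$33 \left(9 + S{\left(-3 \right)}\right) = 33 \left(9 + 2 \left(-3\right)\right) = 33 \left(9 - 6\right) = 33 \cdot 3 = 99$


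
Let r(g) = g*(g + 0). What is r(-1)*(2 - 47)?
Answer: -45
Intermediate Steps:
r(g) = g**2 (r(g) = g*g = g**2)
r(-1)*(2 - 47) = (-1)**2*(2 - 47) = 1*(-45) = -45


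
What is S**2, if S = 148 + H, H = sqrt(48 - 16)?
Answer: 21936 + 1184*sqrt(2) ≈ 23610.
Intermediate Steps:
H = 4*sqrt(2) (H = sqrt(32) = 4*sqrt(2) ≈ 5.6569)
S = 148 + 4*sqrt(2) ≈ 153.66
S**2 = (148 + 4*sqrt(2))**2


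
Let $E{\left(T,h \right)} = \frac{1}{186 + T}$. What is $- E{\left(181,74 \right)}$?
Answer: $- \frac{1}{367} \approx -0.0027248$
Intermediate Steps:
$- E{\left(181,74 \right)} = - \frac{1}{186 + 181} = - \frac{1}{367}$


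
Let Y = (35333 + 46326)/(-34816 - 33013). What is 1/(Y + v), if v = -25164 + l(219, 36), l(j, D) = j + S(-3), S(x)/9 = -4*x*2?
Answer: -67829/1677425000 ≈ -4.0436e-5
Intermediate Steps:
S(x) = -72*x (S(x) = 9*(-4*x*2) = 9*(-8*x) = -72*x)
l(j, D) = 216 + j (l(j, D) = j - 72*(-3) = j + 216 = 216 + j)
Y = -81659/67829 (Y = 81659/(-67829) = 81659*(-1/67829) = -81659/67829 ≈ -1.2039)
v = -24729 (v = -25164 + (216 + 219) = -25164 + 435 = -24729)
1/(Y + v) = 1/(-81659/67829 - 24729) = 1/(-1677425000/67829) = -67829/1677425000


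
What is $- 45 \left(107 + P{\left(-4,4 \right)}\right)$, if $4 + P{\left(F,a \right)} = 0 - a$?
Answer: $-4455$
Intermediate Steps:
$P{\left(F,a \right)} = -4 - a$ ($P{\left(F,a \right)} = -4 + \left(0 - a\right) = -4 - a$)
$- 45 \left(107 + P{\left(-4,4 \right)}\right) = - 45 \left(107 - 8\right) = \left(-45\right) 99 = -4455$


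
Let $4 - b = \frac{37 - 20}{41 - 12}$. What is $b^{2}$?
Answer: $\frac{9801}{841} \approx 11.654$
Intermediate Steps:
$b = \frac{99}{29}$ ($b = 4 - \frac{37 - 20}{41 - 12} = 4 - \frac{17}{29} = \frac{99}{29} \approx 3.4138$)
$b^{2} = \left(\frac{99}{29}\right)^{2} = \frac{9801}{841}$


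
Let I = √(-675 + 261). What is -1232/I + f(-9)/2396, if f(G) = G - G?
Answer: 616*I*√46/69 ≈ 60.549*I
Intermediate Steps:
f(G) = 0
I = 3*I*√46 (I = √(-414) = 3*I*√46 ≈ 20.347*I)
-1232/I + f(-9)/2396 = -1232*(-I*√46/138) + 0/2396 = -(-616)*I*√46/69 + 0*(1/2396) = 616*I*√46/69 + 0 = 616*I*√46/69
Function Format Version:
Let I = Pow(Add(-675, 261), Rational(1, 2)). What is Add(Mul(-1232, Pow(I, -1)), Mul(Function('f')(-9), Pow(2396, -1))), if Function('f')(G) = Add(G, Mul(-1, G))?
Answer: Mul(Rational(616, 69), I, Pow(46, Rational(1, 2))) ≈ Mul(60.549, I)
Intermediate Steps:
Function('f')(G) = 0
I = Mul(3, I, Pow(46, Rational(1, 2))) (I = Pow(-414, Rational(1, 2)) = Mul(3, I, Pow(46, Rational(1, 2))) ≈ Mul(20.347, I))
Add(Mul(-1232, Pow(I, -1)), Mul(Function('f')(-9), Pow(2396, -1))) = Add(Mul(-1232, Pow(Mul(3, I, Pow(46, Rational(1, 2))), -1)), Mul(0, Pow(2396, -1))) = Add(Mul(-1232, Mul(Rational(-1, 138), I, Pow(46, Rational(1, 2)))), Mul(0, Rational(1, 2396))) = Add(Mul(Rational(616, 69), I, Pow(46, Rational(1, 2))), 0) = Mul(Rational(616, 69), I, Pow(46, Rational(1, 2)))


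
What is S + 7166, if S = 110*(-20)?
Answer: 4966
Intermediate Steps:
S = -2200
S + 7166 = -2200 + 7166 = 4966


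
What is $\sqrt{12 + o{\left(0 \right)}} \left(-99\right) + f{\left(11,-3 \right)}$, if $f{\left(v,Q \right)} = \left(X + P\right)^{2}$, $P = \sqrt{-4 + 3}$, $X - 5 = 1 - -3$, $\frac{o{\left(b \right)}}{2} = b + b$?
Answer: $\left(9 + i\right)^{2} - 198 \sqrt{3} \approx -262.95 + 18.0 i$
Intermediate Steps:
$o{\left(b \right)} = 4 b$ ($o{\left(b \right)} = 2 \left(b + b\right) = 2 \cdot 2 b = 4 b$)
$X = 9$ ($X = 5 + \left(1 - -3\right) = 5 + \left(1 + 3\right) = 5 + 4 = 9$)
$P = i$ ($P = \sqrt{-1} = i \approx 1.0 i$)
$f{\left(v,Q \right)} = \left(9 + i\right)^{2}$
$\sqrt{12 + o{\left(0 \right)}} \left(-99\right) + f{\left(11,-3 \right)} = \sqrt{12 + 4 \cdot 0} \left(-99\right) + \left(9 + i\right)^{2} = \sqrt{12 + 0} \left(-99\right) + \left(9 + i\right)^{2} = \sqrt{12} \left(-99\right) + \left(9 + i\right)^{2} = 2 \sqrt{3} \left(-99\right) + \left(9 + i\right)^{2} = - 198 \sqrt{3} + \left(9 + i\right)^{2} = \left(9 + i\right)^{2} - 198 \sqrt{3}$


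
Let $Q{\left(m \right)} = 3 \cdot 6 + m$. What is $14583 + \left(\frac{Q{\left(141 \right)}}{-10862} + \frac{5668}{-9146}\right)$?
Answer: $\frac{724334186843}{49671926} \approx 14582.0$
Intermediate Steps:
$Q{\left(m \right)} = 18 + m$
$14583 + \left(\frac{Q{\left(141 \right)}}{-10862} + \frac{5668}{-9146}\right) = 14583 + \left(\frac{18 + 141}{-10862} + \frac{5668}{-9146}\right) = 14583 + \left(159 \left(- \frac{1}{10862}\right) + 5668 \left(- \frac{1}{9146}\right)\right) = 14583 - \frac{31510015}{49671926} = \frac{724334186843}{49671926}$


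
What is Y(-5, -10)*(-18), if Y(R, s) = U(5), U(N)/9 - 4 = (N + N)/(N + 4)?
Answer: -828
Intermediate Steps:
U(N) = 36 + 18*N/(4 + N) (U(N) = 36 + 9*((N + N)/(N + 4)) = 36 + 9*((2*N)/(4 + N)) = 36 + 9*(2*N/(4 + N)) = 36 + 18*N/(4 + N))
Y(R, s) = 46 (Y(R, s) = 18*(8 + 3*5)/(4 + 5) = 18*(8 + 15)/9 = 18*(⅑)*23 = 46)
Y(-5, -10)*(-18) = 46*(-18) = -828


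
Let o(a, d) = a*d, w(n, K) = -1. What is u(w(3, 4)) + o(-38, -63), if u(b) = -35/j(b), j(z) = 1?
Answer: 2359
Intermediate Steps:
u(b) = -35 (u(b) = -35/1 = -35*1 = -35)
u(w(3, 4)) + o(-38, -63) = -35 - 38*(-63) = -35 + 2394 = 2359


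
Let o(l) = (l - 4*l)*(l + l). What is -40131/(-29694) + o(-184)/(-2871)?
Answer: 13939085/193314 ≈ 72.106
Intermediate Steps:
o(l) = -6*l² (o(l) = (-3*l)*(2*l) = -6*l²)
-40131/(-29694) + o(-184)/(-2871) = -40131/(-29694) - 6*(-184)²/(-2871) = -40131*(-1/29694) - 6*33856*(-1/2871) = 273/202 - 203136*(-1/2871) = 273/202 + 67712/957 = 13939085/193314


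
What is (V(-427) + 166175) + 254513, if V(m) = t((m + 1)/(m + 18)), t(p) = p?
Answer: 172061818/409 ≈ 4.2069e+5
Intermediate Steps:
V(m) = (1 + m)/(18 + m) (V(m) = (m + 1)/(m + 18) = (1 + m)/(18 + m))
(V(-427) + 166175) + 254513 = ((1 - 427)/(18 - 427) + 166175) + 254513 = (-426/(-409) + 166175) + 254513 = (-1/409*(-426) + 166175) + 254513 = (426/409 + 166175) + 254513 = 67966001/409 + 254513 = 172061818/409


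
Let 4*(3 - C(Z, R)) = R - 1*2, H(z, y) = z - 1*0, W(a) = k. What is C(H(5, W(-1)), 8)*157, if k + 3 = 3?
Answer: 471/2 ≈ 235.50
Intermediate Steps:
k = 0 (k = -3 + 3 = 0)
W(a) = 0
H(z, y) = z (H(z, y) = z + 0 = z)
C(Z, R) = 7/2 - R/4 (C(Z, R) = 3 - (R - 1*2)/4 = 3 - (R - 2)/4 = 3 - (-2 + R)/4 = 3 + (1/2 - R/4) = 7/2 - R/4)
C(H(5, W(-1)), 8)*157 = (7/2 - 1/4*8)*157 = (7/2 - 2)*157 = (3/2)*157 = 471/2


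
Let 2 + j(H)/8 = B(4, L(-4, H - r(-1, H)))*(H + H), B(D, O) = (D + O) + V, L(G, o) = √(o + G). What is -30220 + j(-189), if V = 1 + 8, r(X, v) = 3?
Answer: -69548 - 42336*I ≈ -69548.0 - 42336.0*I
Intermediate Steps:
V = 9
L(G, o) = √(G + o)
B(D, O) = 9 + D + O (B(D, O) = (D + O) + 9 = 9 + D + O)
j(H) = -16 + 16*H*(13 + √(-7 + H)) (j(H) = -16 + 8*((9 + 4 + √(-4 + (H - 1*3)))*(H + H)) = -16 + 8*((9 + 4 + √(-4 + (H - 3)))*(2*H)) = -16 + 8*((9 + 4 + √(-4 + (-3 + H)))*(2*H)) = -16 + 8*((9 + 4 + √(-7 + H))*(2*H)) = -16 + 8*((13 + √(-7 + H))*(2*H)) = -16 + 8*(2*H*(13 + √(-7 + H))) = -16 + 16*H*(13 + √(-7 + H)))
-30220 + j(-189) = -30220 + (-16 + 16*(-189)*(13 + √(-7 - 189))) = -30220 + (-16 + 16*(-189)*(13 + √(-196))) = -30220 + (-16 + 16*(-189)*(13 + 14*I)) = -30220 + (-16 + (-39312 - 42336*I)) = -30220 + (-39328 - 42336*I) = -69548 - 42336*I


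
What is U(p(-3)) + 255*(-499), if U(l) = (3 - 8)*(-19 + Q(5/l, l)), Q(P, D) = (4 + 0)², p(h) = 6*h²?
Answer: -127230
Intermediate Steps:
Q(P, D) = 16 (Q(P, D) = 4² = 16)
U(l) = 15 (U(l) = (3 - 8)*(-19 + 16) = -5*(-3) = 15)
U(p(-3)) + 255*(-499) = 15 + 255*(-499) = 15 - 127245 = -127230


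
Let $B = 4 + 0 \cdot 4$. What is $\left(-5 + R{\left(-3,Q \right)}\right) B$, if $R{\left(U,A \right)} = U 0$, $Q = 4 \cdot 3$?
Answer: $-20$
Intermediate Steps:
$Q = 12$
$R{\left(U,A \right)} = 0$
$B = 4$ ($B = 4 + 0 = 4$)
$\left(-5 + R{\left(-3,Q \right)}\right) B = \left(-5 + 0\right) 4 = \left(-5\right) 4 = -20$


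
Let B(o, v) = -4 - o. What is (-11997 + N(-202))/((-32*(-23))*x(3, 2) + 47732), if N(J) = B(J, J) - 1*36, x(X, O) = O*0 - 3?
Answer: -11835/45524 ≈ -0.25997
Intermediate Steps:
x(X, O) = -3 (x(X, O) = 0 - 3 = -3)
N(J) = -40 - J (N(J) = (-4 - J) - 1*36 = (-4 - J) - 36 = -40 - J)
(-11997 + N(-202))/((-32*(-23))*x(3, 2) + 47732) = (-11997 + (-40 - 1*(-202)))/(-32*(-23)*(-3) + 47732) = (-11997 + (-40 + 202))/(736*(-3) + 47732) = (-11997 + 162)/(-2208 + 47732) = -11835/45524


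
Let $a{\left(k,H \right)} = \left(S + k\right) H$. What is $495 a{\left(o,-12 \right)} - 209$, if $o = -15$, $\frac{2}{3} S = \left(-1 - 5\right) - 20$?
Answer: $320551$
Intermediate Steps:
$S = -39$ ($S = \frac{3 \left(\left(-1 - 5\right) - 20\right)}{2} = \frac{3 \left(-6 - 20\right)}{2} = \frac{3}{2} \left(-26\right) = -39$)
$a{\left(k,H \right)} = H \left(-39 + k\right)$ ($a{\left(k,H \right)} = \left(-39 + k\right) H = H \left(-39 + k\right)$)
$495 a{\left(o,-12 \right)} - 209 = 495 \left(- 12 \left(-39 - 15\right)\right) - 209 = 495 \left(\left(-12\right) \left(-54\right)\right) - 209 = 495 \cdot 648 - 209 = 320760 - 209 = 320551$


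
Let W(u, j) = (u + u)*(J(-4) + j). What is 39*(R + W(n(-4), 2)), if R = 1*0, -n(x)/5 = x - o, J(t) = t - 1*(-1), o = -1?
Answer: -1170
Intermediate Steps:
J(t) = 1 + t (J(t) = t + 1 = 1 + t)
n(x) = -5 - 5*x (n(x) = -5*(x - 1*(-1)) = -5*(x + 1) = -5*(1 + x) = -5 - 5*x)
R = 0
W(u, j) = 2*u*(-3 + j) (W(u, j) = (u + u)*((1 - 4) + j) = (2*u)*(-3 + j) = 2*u*(-3 + j))
39*(R + W(n(-4), 2)) = 39*(0 + 2*(-5 - 5*(-4))*(-3 + 2)) = 39*(0 + 2*(-5 + 20)*(-1)) = 39*(0 + 2*15*(-1)) = 39*(0 - 30) = 39*(-30) = -1170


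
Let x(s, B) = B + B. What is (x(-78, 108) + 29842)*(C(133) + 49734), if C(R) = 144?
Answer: 1499232924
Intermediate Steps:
x(s, B) = 2*B
(x(-78, 108) + 29842)*(C(133) + 49734) = (2*108 + 29842)*(144 + 49734) = (216 + 29842)*49878 = 30058*49878 = 1499232924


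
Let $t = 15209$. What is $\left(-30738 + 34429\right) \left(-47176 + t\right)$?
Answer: $-117990197$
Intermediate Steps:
$\left(-30738 + 34429\right) \left(-47176 + t\right) = \left(-30738 + 34429\right) \left(-47176 + 15209\right) = 3691 \left(-31967\right) = -117990197$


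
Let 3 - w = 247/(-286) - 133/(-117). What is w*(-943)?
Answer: -6618917/2574 ≈ -2571.5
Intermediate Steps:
w = 7019/2574 (w = 3 - (247/(-286) - 133/(-117)) = 3 - (247*(-1/286) - 133*(-1/117)) = 3 - (-19/22 + 133/117) = 3 - 1*703/2574 = 3 - 703/2574 = 7019/2574 ≈ 2.7269)
w*(-943) = (7019/2574)*(-943) = -6618917/2574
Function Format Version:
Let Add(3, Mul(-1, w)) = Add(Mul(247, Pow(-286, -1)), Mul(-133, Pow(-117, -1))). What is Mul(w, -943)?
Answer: Rational(-6618917, 2574) ≈ -2571.5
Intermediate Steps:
w = Rational(7019, 2574) (w = Add(3, Mul(-1, Add(Mul(247, Pow(-286, -1)), Mul(-133, Pow(-117, -1))))) = Add(3, Mul(-1, Add(Mul(247, Rational(-1, 286)), Mul(-133, Rational(-1, 117))))) = Add(3, Mul(-1, Add(Rational(-19, 22), Rational(133, 117)))) = Add(3, Mul(-1, Rational(703, 2574))) = Add(3, Rational(-703, 2574)) = Rational(7019, 2574) ≈ 2.7269)
Mul(w, -943) = Mul(Rational(7019, 2574), -943) = Rational(-6618917, 2574)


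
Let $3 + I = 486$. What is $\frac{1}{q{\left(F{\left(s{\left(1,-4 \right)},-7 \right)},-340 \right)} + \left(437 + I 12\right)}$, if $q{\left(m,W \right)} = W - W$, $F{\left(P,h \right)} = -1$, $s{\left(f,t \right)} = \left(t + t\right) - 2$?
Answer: $\frac{1}{6233} \approx 0.00016044$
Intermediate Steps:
$s{\left(f,t \right)} = -2 + 2 t$ ($s{\left(f,t \right)} = 2 t - 2 = -2 + 2 t$)
$I = 483$ ($I = -3 + 486 = 483$)
$q{\left(m,W \right)} = 0$
$\frac{1}{q{\left(F{\left(s{\left(1,-4 \right)},-7 \right)},-340 \right)} + \left(437 + I 12\right)} = \frac{1}{0 + \left(437 + 483 \cdot 12\right)} = \frac{1}{0 + \left(437 + 5796\right)} = \frac{1}{0 + 6233} = \frac{1}{6233}$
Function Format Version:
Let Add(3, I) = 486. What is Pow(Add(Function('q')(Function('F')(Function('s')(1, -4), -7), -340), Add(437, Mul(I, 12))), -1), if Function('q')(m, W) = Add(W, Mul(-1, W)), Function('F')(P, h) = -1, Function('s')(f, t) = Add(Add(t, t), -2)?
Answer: Rational(1, 6233) ≈ 0.00016044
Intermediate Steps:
Function('s')(f, t) = Add(-2, Mul(2, t)) (Function('s')(f, t) = Add(Mul(2, t), -2) = Add(-2, Mul(2, t)))
I = 483 (I = Add(-3, 486) = 483)
Function('q')(m, W) = 0
Pow(Add(Function('q')(Function('F')(Function('s')(1, -4), -7), -340), Add(437, Mul(I, 12))), -1) = Pow(Add(0, Add(437, Mul(483, 12))), -1) = Pow(Add(0, Add(437, 5796)), -1) = Pow(Add(0, 6233), -1) = Pow(6233, -1) = Rational(1, 6233)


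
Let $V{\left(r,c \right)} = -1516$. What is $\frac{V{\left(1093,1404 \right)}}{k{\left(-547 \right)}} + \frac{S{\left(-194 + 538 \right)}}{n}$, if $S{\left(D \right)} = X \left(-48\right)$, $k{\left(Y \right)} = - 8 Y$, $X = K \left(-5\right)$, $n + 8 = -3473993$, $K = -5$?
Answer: $- \frac{1315333579}{3800557094} \approx -0.34609$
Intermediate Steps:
$n = -3474001$ ($n = -8 - 3473993 = -3474001$)
$X = 25$ ($X = \left(-5\right) \left(-5\right) = 25$)
$S{\left(D \right)} = -1200$ ($S{\left(D \right)} = 25 \left(-48\right) = -1200$)
$\frac{V{\left(1093,1404 \right)}}{k{\left(-547 \right)}} + \frac{S{\left(-194 + 538 \right)}}{n} = - \frac{1516}{\left(-8\right) \left(-547\right)} - \frac{1200}{-3474001} = - \frac{1516}{4376} - - \frac{1200}{3474001} = \left(-1516\right) \frac{1}{4376} + \frac{1200}{3474001} = - \frac{379}{1094} + \frac{1200}{3474001} = - \frac{1315333579}{3800557094}$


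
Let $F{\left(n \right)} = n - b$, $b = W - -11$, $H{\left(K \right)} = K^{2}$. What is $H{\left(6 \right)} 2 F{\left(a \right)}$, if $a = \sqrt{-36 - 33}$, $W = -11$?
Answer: $72 i \sqrt{69} \approx 598.08 i$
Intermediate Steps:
$a = i \sqrt{69}$ ($a = \sqrt{-69} = i \sqrt{69} \approx 8.3066 i$)
$b = 0$ ($b = -11 - -11 = -11 + 11 = 0$)
$F{\left(n \right)} = n$ ($F{\left(n \right)} = n - 0 = n + 0 = n$)
$H{\left(6 \right)} 2 F{\left(a \right)} = 6^{2} \cdot 2 i \sqrt{69} = 36 \cdot 2 i \sqrt{69} = 72 i \sqrt{69}$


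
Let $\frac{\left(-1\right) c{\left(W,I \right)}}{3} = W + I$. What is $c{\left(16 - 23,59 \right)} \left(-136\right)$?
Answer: $21216$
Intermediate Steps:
$c{\left(W,I \right)} = - 3 I - 3 W$ ($c{\left(W,I \right)} = - 3 \left(W + I\right) = - 3 \left(I + W\right) = - 3 I - 3 W$)
$c{\left(16 - 23,59 \right)} \left(-136\right) = \left(\left(-3\right) 59 - 3 \left(16 - 23\right)\right) \left(-136\right) = \left(-177 - -21\right) \left(-136\right) = \left(-177 + 21\right) \left(-136\right) = \left(-156\right) \left(-136\right) = 21216$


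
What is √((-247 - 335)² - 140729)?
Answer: √197995 ≈ 444.97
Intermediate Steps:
√((-247 - 335)² - 140729) = √((-582)² - 140729) = √(338724 - 140729) = √197995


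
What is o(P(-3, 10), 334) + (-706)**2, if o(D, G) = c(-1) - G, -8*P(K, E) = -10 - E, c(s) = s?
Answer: 498101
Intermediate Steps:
P(K, E) = 5/4 + E/8 (P(K, E) = -(-10 - E)/8 = 5/4 + E/8)
o(D, G) = -1 - G
o(P(-3, 10), 334) + (-706)**2 = (-1 - 1*334) + (-706)**2 = (-1 - 334) + 498436 = -335 + 498436 = 498101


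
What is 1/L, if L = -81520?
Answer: -1/81520 ≈ -1.2267e-5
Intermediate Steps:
1/L = 1/(-81520) = -1/81520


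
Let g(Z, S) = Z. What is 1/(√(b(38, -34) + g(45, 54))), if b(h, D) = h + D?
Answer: ⅐ ≈ 0.14286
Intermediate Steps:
b(h, D) = D + h
1/(√(b(38, -34) + g(45, 54))) = 1/(√((-34 + 38) + 45)) = 1/(√(4 + 45)) = 1/(√49) = 1/7 = ⅐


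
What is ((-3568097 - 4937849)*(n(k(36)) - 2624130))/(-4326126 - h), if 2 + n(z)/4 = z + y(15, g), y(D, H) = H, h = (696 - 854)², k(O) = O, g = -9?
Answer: -2231985748238/435109 ≈ -5.1297e+6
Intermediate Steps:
h = 24964 (h = (-158)² = 24964)
n(z) = -44 + 4*z (n(z) = -8 + 4*(z - 9) = -8 + 4*(-9 + z) = -8 + (-36 + 4*z) = -44 + 4*z)
((-3568097 - 4937849)*(n(k(36)) - 2624130))/(-4326126 - h) = ((-3568097 - 4937849)*((-44 + 4*36) - 2624130))/(-4326126 - 1*24964) = (-8505946*((-44 + 144) - 2624130))/(-4326126 - 24964) = -8505946*(100 - 2624130)/(-4351090) = -8505946*(-2624030)*(-1/4351090) = 22319857482380*(-1/4351090) = -2231985748238/435109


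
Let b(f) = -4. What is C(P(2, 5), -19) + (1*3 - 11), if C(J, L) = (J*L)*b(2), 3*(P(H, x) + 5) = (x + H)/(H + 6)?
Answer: -2195/6 ≈ -365.83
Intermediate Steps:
P(H, x) = -5 + (H + x)/(3*(6 + H)) (P(H, x) = -5 + ((x + H)/(H + 6))/3 = -5 + ((H + x)/(6 + H))/3 = -5 + (H + x)/(3*(6 + H)))
C(J, L) = -4*J*L (C(J, L) = (J*L)*(-4) = -4*J*L)
C(P(2, 5), -19) + (1*3 - 11) = -4*(-90 + 5 - 14*2)/(3*(6 + 2))*(-19) + (1*3 - 11) = -4*(1/3)*(-90 + 5 - 28)/8*(-19) + (3 - 11) = -4*(1/3)*(1/8)*(-113)*(-19) - 8 = -4*(-113/24)*(-19) - 8 = -2147/6 - 8 = -2195/6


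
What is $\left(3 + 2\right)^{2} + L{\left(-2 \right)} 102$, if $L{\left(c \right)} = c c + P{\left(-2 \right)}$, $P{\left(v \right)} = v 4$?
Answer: $-383$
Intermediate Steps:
$P{\left(v \right)} = 4 v$
$L{\left(c \right)} = -8 + c^{2}$ ($L{\left(c \right)} = c c + 4 \left(-2\right) = c^{2} - 8 = -8 + c^{2}$)
$\left(3 + 2\right)^{2} + L{\left(-2 \right)} 102 = \left(3 + 2\right)^{2} + \left(-8 + \left(-2\right)^{2}\right) 102 = 5^{2} + \left(-8 + 4\right) 102 = 25 - 408 = -383$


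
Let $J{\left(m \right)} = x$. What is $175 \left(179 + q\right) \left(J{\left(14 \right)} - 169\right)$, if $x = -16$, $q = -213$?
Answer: $1100750$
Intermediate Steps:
$J{\left(m \right)} = -16$
$175 \left(179 + q\right) \left(J{\left(14 \right)} - 169\right) = 175 \left(179 - 213\right) \left(-16 - 169\right) = 175 \left(\left(-34\right) \left(-185\right)\right) = 175 \cdot 6290 = 1100750$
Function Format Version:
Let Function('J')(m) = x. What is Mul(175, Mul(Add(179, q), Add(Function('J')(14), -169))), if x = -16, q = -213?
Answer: 1100750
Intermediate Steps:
Function('J')(m) = -16
Mul(175, Mul(Add(179, q), Add(Function('J')(14), -169))) = Mul(175, Mul(Add(179, -213), Add(-16, -169))) = Mul(175, Mul(-34, -185)) = Mul(175, 6290) = 1100750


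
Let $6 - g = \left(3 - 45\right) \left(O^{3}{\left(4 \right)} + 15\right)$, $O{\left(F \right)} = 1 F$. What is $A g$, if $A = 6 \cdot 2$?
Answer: $39888$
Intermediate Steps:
$O{\left(F \right)} = F$
$A = 12$
$g = 3324$ ($g = 6 - \left(3 - 45\right) \left(4^{3} + 15\right) = 6 - - 42 \left(64 + 15\right) = 6 - \left(-42\right) 79 = 6 - -3318 = 6 + 3318 = 3324$)
$A g = 12 \cdot 3324 = 39888$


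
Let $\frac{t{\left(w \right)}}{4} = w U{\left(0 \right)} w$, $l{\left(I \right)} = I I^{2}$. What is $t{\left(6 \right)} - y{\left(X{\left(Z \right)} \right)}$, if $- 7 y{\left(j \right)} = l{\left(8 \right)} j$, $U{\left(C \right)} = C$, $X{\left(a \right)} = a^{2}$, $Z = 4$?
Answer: $\frac{8192}{7} \approx 1170.3$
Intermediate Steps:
$l{\left(I \right)} = I^{3}$
$y{\left(j \right)} = - \frac{512 j}{7}$ ($y{\left(j \right)} = - \frac{8^{3} j}{7} = - \frac{512 j}{7}$)
$t{\left(w \right)} = 0$ ($t{\left(w \right)} = 4 w 0 w = 4 \cdot 0 w = 4 \cdot 0 = 0$)
$t{\left(6 \right)} - y{\left(X{\left(Z \right)} \right)} = 0 - - \frac{512 \cdot 4^{2}}{7} = 0 - \left(- \frac{512}{7}\right) 16 = 0 - - \frac{8192}{7} = 0 + \frac{8192}{7} = \frac{8192}{7}$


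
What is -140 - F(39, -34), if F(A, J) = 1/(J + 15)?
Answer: -2659/19 ≈ -139.95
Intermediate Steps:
F(A, J) = 1/(15 + J)
-140 - F(39, -34) = -140 - 1/(15 - 34) = -140 - 1/(-19) = -140 - 1*(-1/19) = -140 + 1/19 = -2659/19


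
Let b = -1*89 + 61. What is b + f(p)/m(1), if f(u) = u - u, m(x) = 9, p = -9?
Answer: -28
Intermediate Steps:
f(u) = 0
b = -28 (b = -89 + 61 = -28)
b + f(p)/m(1) = -28 + 0/9 = -28 + 0*(1/9) = -28 + 0 = -28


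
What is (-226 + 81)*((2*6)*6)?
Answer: -10440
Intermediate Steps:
(-226 + 81)*((2*6)*6) = -1740*6 = -145*72 = -10440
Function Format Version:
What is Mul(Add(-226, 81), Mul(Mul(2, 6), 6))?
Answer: -10440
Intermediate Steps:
Mul(Add(-226, 81), Mul(Mul(2, 6), 6)) = Mul(-145, Mul(12, 6)) = Mul(-145, 72) = -10440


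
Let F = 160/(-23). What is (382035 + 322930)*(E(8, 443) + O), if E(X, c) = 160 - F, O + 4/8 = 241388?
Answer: 7833222122325/46 ≈ 1.7029e+11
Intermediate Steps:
F = -160/23 (F = 160*(-1/23) = -160/23 ≈ -6.9565)
O = 482775/2 (O = -½ + 241388 = 482775/2 ≈ 2.4139e+5)
E(X, c) = 3840/23 (E(X, c) = 160 - 1*(-160/23) = 160 + 160/23 = 3840/23)
(382035 + 322930)*(E(8, 443) + O) = (382035 + 322930)*(3840/23 + 482775/2) = 704965*(11111505/46) = 7833222122325/46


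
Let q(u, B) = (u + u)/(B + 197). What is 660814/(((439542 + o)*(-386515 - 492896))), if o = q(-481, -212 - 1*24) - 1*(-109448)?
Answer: -47201/34486395502 ≈ -1.3687e-6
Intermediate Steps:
q(u, B) = 2*u/(197 + B) (q(u, B) = (2*u)/(197 + B) = 2*u/(197 + B))
o = 328418/3 (o = 2*(-481)/(197 + (-212 - 1*24)) - 1*(-109448) = 2*(-481)/(197 + (-212 - 24)) + 109448 = 2*(-481)/(197 - 236) + 109448 = 2*(-481)/(-39) + 109448 = 2*(-481)*(-1/39) + 109448 = 74/3 + 109448 = 328418/3 ≈ 1.0947e+5)
660814/(((439542 + o)*(-386515 - 492896))) = 660814/(((439542 + 328418/3)*(-386515 - 492896))) = 660814/(((1647044/3)*(-879411))) = 660814/(-482809537028) = 660814*(-1/482809537028) = -47201/34486395502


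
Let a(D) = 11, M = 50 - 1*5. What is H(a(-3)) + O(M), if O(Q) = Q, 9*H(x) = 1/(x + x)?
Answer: 8911/198 ≈ 45.005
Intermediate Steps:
M = 45 (M = 50 - 5 = 45)
H(x) = 1/(18*x) (H(x) = 1/(9*(x + x)) = 1/(9*((2*x))) = (1/(2*x))/9 = 1/(18*x))
H(a(-3)) + O(M) = (1/18)/11 + 45 = (1/18)*(1/11) + 45 = 1/198 + 45 = 8911/198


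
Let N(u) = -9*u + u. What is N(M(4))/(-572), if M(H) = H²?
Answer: 32/143 ≈ 0.22378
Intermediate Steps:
N(u) = -8*u
N(M(4))/(-572) = -8*4²/(-572) = -8*16*(-1/572) = -128*(-1/572) = 32/143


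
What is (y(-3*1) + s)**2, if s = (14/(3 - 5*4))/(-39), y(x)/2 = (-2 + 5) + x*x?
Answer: 253637476/439569 ≈ 577.01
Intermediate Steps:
y(x) = 6 + 2*x**2 (y(x) = 2*((-2 + 5) + x*x) = 2*(3 + x**2) = 6 + 2*x**2)
s = 14/663 (s = (14/(3 - 20))*(-1/39) = (14/(-17))*(-1/39) = (14*(-1/17))*(-1/39) = -14/17*(-1/39) = 14/663 ≈ 0.021116)
(y(-3*1) + s)**2 = ((6 + 2*(-3*1)**2) + 14/663)**2 = ((6 + 2*(-3)**2) + 14/663)**2 = ((6 + 2*9) + 14/663)**2 = ((6 + 18) + 14/663)**2 = (24 + 14/663)**2 = (15926/663)**2 = 253637476/439569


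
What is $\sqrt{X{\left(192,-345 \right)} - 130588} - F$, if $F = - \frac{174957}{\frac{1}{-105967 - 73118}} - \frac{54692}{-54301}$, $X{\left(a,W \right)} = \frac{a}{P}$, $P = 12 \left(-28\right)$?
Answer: $- \frac{1701368399162537}{54301} + \frac{2 i \sqrt{1599710}}{7} \approx -3.1332 \cdot 10^{10} + 361.37 i$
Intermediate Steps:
$P = -336$
$X{\left(a,W \right)} = - \frac{a}{336}$ ($X{\left(a,W \right)} = \frac{a}{-336} = a \left(- \frac{1}{336}\right) = - \frac{a}{336}$)
$F = \frac{1701368399162537}{54301}$ ($F = - \frac{174957}{\frac{1}{-179085}} - - \frac{54692}{54301} = - \frac{174957}{- \frac{1}{179085}} + \frac{54692}{54301} = \left(-174957\right) \left(-179085\right) + \frac{54692}{54301} = 31332174345 + \frac{54692}{54301} = \frac{1701368399162537}{54301} \approx 3.1332 \cdot 10^{10}$)
$\sqrt{X{\left(192,-345 \right)} - 130588} - F = \sqrt{\left(- \frac{1}{336}\right) 192 - 130588} - \frac{1701368399162537}{54301} = \sqrt{- \frac{4}{7} - 130588} - \frac{1701368399162537}{54301} = \sqrt{- \frac{914120}{7}} - \frac{1701368399162537}{54301} = \frac{2 i \sqrt{1599710}}{7} - \frac{1701368399162537}{54301} = - \frac{1701368399162537}{54301} + \frac{2 i \sqrt{1599710}}{7}$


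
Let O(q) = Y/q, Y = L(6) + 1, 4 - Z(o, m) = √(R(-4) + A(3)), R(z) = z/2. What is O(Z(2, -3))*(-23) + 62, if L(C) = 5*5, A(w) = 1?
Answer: -1338/17 - 598*I/17 ≈ -78.706 - 35.176*I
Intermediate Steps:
L(C) = 25
R(z) = z/2 (R(z) = z*(½) = z/2)
Z(o, m) = 4 - I (Z(o, m) = 4 - √((½)*(-4) + 1) = 4 - √(-2 + 1) = 4 - √(-1) = 4 - I)
Y = 26 (Y = 25 + 1 = 26)
O(q) = 26/q
O(Z(2, -3))*(-23) + 62 = (26/(4 - I))*(-23) + 62 = (26*((4 + I)/17))*(-23) + 62 = (26*(4 + I)/17)*(-23) + 62 = -598*(4 + I)/17 + 62 = 62 - 598*(4 + I)/17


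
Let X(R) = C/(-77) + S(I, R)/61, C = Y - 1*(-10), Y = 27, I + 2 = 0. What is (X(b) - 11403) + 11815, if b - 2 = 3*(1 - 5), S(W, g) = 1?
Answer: 1932984/4697 ≈ 411.54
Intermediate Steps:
I = -2 (I = -2 + 0 = -2)
C = 37 (C = 27 - 1*(-10) = 27 + 10 = 37)
b = -10 (b = 2 + 3*(1 - 5) = 2 + 3*(-4) = 2 - 12 = -10)
X(R) = -2180/4697 (X(R) = 37/(-77) + 1/61 = 37*(-1/77) + 1*(1/61) = -37/77 + 1/61 = -2180/4697)
(X(b) - 11403) + 11815 = (-2180/4697 - 11403) + 11815 = -53562071/4697 + 11815 = 1932984/4697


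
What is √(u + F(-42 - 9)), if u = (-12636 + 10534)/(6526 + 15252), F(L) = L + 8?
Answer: 87*I*√675118/10889 ≈ 6.5648*I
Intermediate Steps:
F(L) = 8 + L
u = -1051/10889 (u = -2102/21778 = -2102*1/21778 = -1051/10889 ≈ -0.096519)
√(u + F(-42 - 9)) = √(-1051/10889 + (8 + (-42 - 9))) = √(-1051/10889 + (8 - 51)) = √(-1051/10889 - 43) = √(-469278/10889) = 87*I*√675118/10889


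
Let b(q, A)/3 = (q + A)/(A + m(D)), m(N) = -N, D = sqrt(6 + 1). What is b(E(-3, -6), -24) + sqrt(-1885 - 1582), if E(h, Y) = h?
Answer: 1944/569 - 81*sqrt(7)/569 + I*sqrt(3467) ≈ 3.0399 + 58.881*I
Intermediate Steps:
D = sqrt(7) ≈ 2.6458
b(q, A) = 3*(A + q)/(A - sqrt(7)) (b(q, A) = 3*((q + A)/(A - sqrt(7))) = 3*((A + q)/(A - sqrt(7))) = 3*(A + q)/(A - sqrt(7)))
b(E(-3, -6), -24) + sqrt(-1885 - 1582) = 3*(-24 - 3)/(-24 - sqrt(7)) + sqrt(-1885 - 1582) = 3*(-27)/(-24 - sqrt(7)) + sqrt(-3467) = -81/(-24 - sqrt(7)) + I*sqrt(3467)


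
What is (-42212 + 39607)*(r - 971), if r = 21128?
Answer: -52508985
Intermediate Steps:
(-42212 + 39607)*(r - 971) = (-42212 + 39607)*(21128 - 971) = -2605*20157 = -52508985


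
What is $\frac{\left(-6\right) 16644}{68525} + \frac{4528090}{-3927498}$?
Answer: $- \frac{351251513761}{134565900225} \approx -2.6103$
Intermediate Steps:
$\frac{\left(-6\right) 16644}{68525} + \frac{4528090}{-3927498} = \left(-99864\right) \frac{1}{68525} + 4528090 \left(- \frac{1}{3927498}\right) = - \frac{99864}{68525} - \frac{2264045}{1963749} = - \frac{351251513761}{134565900225}$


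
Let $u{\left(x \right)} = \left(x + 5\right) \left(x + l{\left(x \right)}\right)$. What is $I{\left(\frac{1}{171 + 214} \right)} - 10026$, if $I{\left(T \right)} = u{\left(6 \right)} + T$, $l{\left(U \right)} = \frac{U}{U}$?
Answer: $- \frac{3830364}{385} \approx -9949.0$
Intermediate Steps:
$l{\left(U \right)} = 1$
$u{\left(x \right)} = \left(1 + x\right) \left(5 + x\right)$ ($u{\left(x \right)} = \left(x + 5\right) \left(x + 1\right) = \left(5 + x\right) \left(1 + x\right) = \left(1 + x\right) \left(5 + x\right)$)
$I{\left(T \right)} = 77 + T$ ($I{\left(T \right)} = \left(5 + 6^{2} + 6 \cdot 6\right) + T = \left(5 + 36 + 36\right) + T = 77 + T$)
$I{\left(\frac{1}{171 + 214} \right)} - 10026 = \left(77 + \frac{1}{171 + 214}\right) - 10026 = \left(77 + \frac{1}{385}\right) - 10026 = \frac{29646}{385} - 10026 = - \frac{3830364}{385}$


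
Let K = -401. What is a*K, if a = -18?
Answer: 7218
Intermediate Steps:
a*K = -18*(-401) = 7218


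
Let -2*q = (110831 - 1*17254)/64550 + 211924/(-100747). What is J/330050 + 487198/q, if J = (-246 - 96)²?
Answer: 1045715888134878044242/701701512169525 ≈ 1.4903e+6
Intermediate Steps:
q = 4252092181/13006437700 (q = -((110831 - 1*17254)/64550 + 211924/(-100747))/2 = -((110831 - 17254)*(1/64550) + 211924*(-1/100747))/2 = -(93577*(1/64550) - 211924/100747)/2 = -(93577/64550 - 211924/100747)/2 = -½*(-4252092181/6503218850) = 4252092181/13006437700 ≈ 0.32692)
J = 116964 (J = (-342)² = 116964)
J/330050 + 487198/q = 116964/330050 + 487198/(4252092181/13006437700) = 116964*(1/330050) + 487198*(13006437700/4252092181) = 58482/165025 + 6336710434564600/4252092181 = 1045715888134878044242/701701512169525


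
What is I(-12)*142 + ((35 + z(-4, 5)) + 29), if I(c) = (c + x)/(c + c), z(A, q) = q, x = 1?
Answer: 1609/12 ≈ 134.08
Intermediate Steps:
I(c) = (1 + c)/(2*c) (I(c) = (c + 1)/(c + c) = (1 + c)/((2*c)) = (1 + c)*(1/(2*c)) = (1 + c)/(2*c))
I(-12)*142 + ((35 + z(-4, 5)) + 29) = ((½)*(1 - 12)/(-12))*142 + ((35 + 5) + 29) = ((½)*(-1/12)*(-11))*142 + (40 + 29) = (11/24)*142 + 69 = 781/12 + 69 = 1609/12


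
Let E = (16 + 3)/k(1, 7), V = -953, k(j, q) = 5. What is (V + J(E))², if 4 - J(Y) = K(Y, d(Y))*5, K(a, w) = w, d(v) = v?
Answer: 937024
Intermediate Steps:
E = 19/5 (E = (16 + 3)/5 = 19*(⅕) = 19/5 ≈ 3.8000)
J(Y) = 4 - 5*Y (J(Y) = 4 - Y*5 = 4 - 5*Y)
(V + J(E))² = (-953 + (4 - 5*19/5))² = (-953 + (4 - 19))² = (-953 - 15)² = (-968)² = 937024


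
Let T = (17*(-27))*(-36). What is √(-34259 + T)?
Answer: I*√17735 ≈ 133.17*I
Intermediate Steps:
T = 16524 (T = -459*(-36) = 16524)
√(-34259 + T) = √(-34259 + 16524) = √(-17735) = I*√17735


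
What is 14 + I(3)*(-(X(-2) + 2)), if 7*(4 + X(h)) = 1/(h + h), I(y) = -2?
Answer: 139/14 ≈ 9.9286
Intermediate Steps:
X(h) = -4 + 1/(14*h) (X(h) = -4 + 1/(7*(h + h)) = -4 + 1/(7*((2*h))) = -4 + (1/(2*h))/7 = -4 + 1/(14*h))
14 + I(3)*(-(X(-2) + 2)) = 14 - (-2)*((-4 + (1/14)/(-2)) + 2) = 14 - (-2)*((-4 + (1/14)*(-½)) + 2) = 14 - (-2)*((-4 - 1/28) + 2) = 14 - (-2)*(-113/28 + 2) = 14 - (-2)*(-57)/28 = 14 - 2*57/28 = 14 - 57/14 = 139/14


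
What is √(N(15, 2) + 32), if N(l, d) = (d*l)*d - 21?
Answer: √71 ≈ 8.4261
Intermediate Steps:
N(l, d) = -21 + l*d² (N(l, d) = l*d² - 21 = -21 + l*d²)
√(N(15, 2) + 32) = √((-21 + 15*2²) + 32) = √((-21 + 15*4) + 32) = √((-21 + 60) + 32) = √(39 + 32) = √71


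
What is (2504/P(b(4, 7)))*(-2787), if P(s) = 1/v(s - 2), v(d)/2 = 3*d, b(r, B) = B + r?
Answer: -376846992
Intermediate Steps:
v(d) = 6*d (v(d) = 2*(3*d) = 6*d)
P(s) = 1/(-12 + 6*s) (P(s) = 1/(6*(s - 2)) = 1/(6*(-2 + s)) = 1/(-12 + 6*s))
(2504/P(b(4, 7)))*(-2787) = (2504/((1/(6*(-2 + (7 + 4))))))*(-2787) = (2504/((1/(6*(-2 + 11)))))*(-2787) = (2504/(((⅙)/9)))*(-2787) = (2504/(((⅙)*(⅑))))*(-2787) = (2504/(1/54))*(-2787) = (2504*54)*(-2787) = 135216*(-2787) = -376846992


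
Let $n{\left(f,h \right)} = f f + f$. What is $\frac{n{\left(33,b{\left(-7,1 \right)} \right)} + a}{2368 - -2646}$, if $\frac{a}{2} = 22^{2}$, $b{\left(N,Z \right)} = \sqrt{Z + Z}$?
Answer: $\frac{1045}{2507} \approx 0.41683$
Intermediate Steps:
$b{\left(N,Z \right)} = \sqrt{2} \sqrt{Z}$ ($b{\left(N,Z \right)} = \sqrt{2 Z} = \sqrt{2} \sqrt{Z}$)
$n{\left(f,h \right)} = f + f^{2}$ ($n{\left(f,h \right)} = f^{2} + f = f + f^{2}$)
$a = 968$ ($a = 2 \cdot 22^{2} = 2 \cdot 484 = 968$)
$\frac{n{\left(33,b{\left(-7,1 \right)} \right)} + a}{2368 - -2646} = \frac{33 \left(1 + 33\right) + 968}{2368 - -2646} = \frac{33 \cdot 34 + 968}{2368 + 2646} = \frac{1122 + 968}{5014} = 2090 \cdot \frac{1}{5014} = \frac{1045}{2507}$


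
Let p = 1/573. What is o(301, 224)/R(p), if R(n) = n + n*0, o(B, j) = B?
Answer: 172473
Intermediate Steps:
p = 1/573 ≈ 0.0017452
R(n) = n (R(n) = n + 0 = n)
o(301, 224)/R(p) = 301/(1/573) = 301*573 = 172473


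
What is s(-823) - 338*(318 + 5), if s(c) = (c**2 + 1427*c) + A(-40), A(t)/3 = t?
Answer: -606386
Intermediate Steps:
A(t) = 3*t
s(c) = -120 + c**2 + 1427*c (s(c) = (c**2 + 1427*c) + 3*(-40) = (c**2 + 1427*c) - 120 = -120 + c**2 + 1427*c)
s(-823) - 338*(318 + 5) = (-120 + (-823)**2 + 1427*(-823)) - 338*(318 + 5) = (-120 + 677329 - 1174421) - 338*323 = -497212 - 109174 = -606386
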